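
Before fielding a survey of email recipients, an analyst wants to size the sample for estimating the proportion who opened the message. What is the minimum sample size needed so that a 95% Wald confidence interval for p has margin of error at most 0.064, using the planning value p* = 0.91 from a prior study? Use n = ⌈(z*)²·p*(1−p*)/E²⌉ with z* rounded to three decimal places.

z* = 1.960 at the 95% level.
p*(1−p*) = 0.0819.
(z*)²·p*(1−p*)/E² = 3.841600·0.0819/0.004096 = 76.813.
Rounding up, n = 77.

n = 77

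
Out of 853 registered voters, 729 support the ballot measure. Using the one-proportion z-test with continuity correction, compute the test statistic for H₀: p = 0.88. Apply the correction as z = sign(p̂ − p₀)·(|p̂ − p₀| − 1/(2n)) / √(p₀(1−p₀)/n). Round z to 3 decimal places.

With x = 729 successes in n = 853, p̂ = 0.85463. p̂ − p₀ = -0.025369.
Continuity correction 1/(2n) = 1/1706 = 0.000586.
Corrected numerator: |-0.025369| − 0.000586 = 0.024783.
Under H₀, SE = √(p₀(1−p₀)/n) = √(0.88·0.12/853) = √0.000123798 = 0.011126.
z = −0.024783/0.011126 = -2.227.

z = -2.227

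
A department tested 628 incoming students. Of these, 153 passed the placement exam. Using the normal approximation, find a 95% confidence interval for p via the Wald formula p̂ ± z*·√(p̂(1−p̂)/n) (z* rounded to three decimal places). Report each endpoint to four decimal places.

(0.2101, 0.2772)

p̂ = 153/628 = 0.24363.
SE = √(p̂(1−p̂)/n) = √(0.184275/628) = 0.017130.
For 95% confidence, z* = 1.960.
Margin of error: 1.960 × 0.017130 = 0.03357.
Interval: 0.24363 ± 0.03357 → (0.2101, 0.2772).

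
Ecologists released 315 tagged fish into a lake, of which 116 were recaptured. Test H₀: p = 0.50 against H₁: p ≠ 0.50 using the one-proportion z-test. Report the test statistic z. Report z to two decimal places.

z = -4.68

Sample proportion p̂ = 116/315 = 0.36825.
Null standard error: √(0.50·0.50/315) = √0.000793651 = 0.028172.
z = (p̂ − p₀)/SE = (0.36825 − 0.50)/0.028172 = -4.68.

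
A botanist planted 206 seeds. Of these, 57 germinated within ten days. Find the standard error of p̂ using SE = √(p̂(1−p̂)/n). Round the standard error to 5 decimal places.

SE = 0.03117

p̂ = 57/206 = 0.27670.
p̂(1−p̂) = 0.27670·0.72330 = 0.200137.
SE = √(0.200137/206) = 0.03117.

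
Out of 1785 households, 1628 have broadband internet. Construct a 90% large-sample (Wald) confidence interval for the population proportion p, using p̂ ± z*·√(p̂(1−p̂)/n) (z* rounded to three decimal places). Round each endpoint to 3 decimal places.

(0.901, 0.923)

Sample proportion p̂ = 1628/1785 = 0.91204.
SE(p̂) = √(0.91204·0.08796/1785) = 0.006704.
z* = 1.645 at the 90% level.
Margin = 1.645·0.006704 = 0.01103.
CI: 0.91204 ± 0.01103 = (0.901, 0.923).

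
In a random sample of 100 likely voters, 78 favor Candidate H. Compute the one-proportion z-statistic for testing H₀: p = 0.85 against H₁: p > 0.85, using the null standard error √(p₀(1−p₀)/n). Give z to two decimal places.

p̂ = 78/100 = 0.78000.
SE₀ = √(0.85·0.15/100) = 0.035707.
Test statistic: z = -0.07000/0.035707 = -1.96.

z = -1.96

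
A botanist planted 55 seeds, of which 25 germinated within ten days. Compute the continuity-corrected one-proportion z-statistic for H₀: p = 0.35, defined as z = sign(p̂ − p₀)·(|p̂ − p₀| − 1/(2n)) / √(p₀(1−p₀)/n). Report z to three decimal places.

The sample proportion is 25/55 = 0.45455. p̂ − p₀ = 0.104545.
1/(2n) = 0.009091.
Corrected numerator: |0.104545| − 0.009091 = 0.095454.
Null standard error: √(0.35·0.65/55) = √0.004136364 = 0.064315.
z = (+)0.095454/0.064315 = 1.484.

z = 1.484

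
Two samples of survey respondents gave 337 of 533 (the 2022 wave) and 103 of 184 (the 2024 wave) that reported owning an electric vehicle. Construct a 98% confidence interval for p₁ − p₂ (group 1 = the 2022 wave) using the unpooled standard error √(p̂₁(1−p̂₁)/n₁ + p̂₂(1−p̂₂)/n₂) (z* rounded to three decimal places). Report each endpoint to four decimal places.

(-0.0255, 0.1705)

p̂₁ = 337/533 = 0.63227, p̂₂ = 103/184 = 0.55978; p̂₁ − p̂₂ = 0.07249.
SE = √(0.000436219 + 0.001339272) = √0.001775491 = 0.042137.
For 98% confidence, z* = 2.326. Margin = 2.326·0.042137 = 0.09801.
So the interval runs from -0.0255 to 0.1705.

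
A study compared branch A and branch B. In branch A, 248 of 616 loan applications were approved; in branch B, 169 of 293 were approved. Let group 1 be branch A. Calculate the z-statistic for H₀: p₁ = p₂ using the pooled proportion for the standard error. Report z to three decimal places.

z = -4.926

Sample proportions: p̂₁ = 248/616 = 0.40260 and p̂₂ = 169/293 = 0.57679.
Pooling: p̂ = 417/909 = 0.45875.
Pooled SE = √[0.2482981·0.00503635] ≈ 0.035363.
z = -0.17419/0.035363 = -4.926.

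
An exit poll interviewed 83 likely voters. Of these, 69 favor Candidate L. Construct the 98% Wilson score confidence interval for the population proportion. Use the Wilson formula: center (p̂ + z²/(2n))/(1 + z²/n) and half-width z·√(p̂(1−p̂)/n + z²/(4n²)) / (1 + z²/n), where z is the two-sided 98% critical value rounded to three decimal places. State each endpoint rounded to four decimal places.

(0.7162, 0.9059)

Here p̂ = 69/83 = 0.83133 and z = 2.326 (z² = 5.410276).
Denominator 1 + z²/n = 1 + 5.410276/83 = 1.065184.
Center = (0.83133 + 0.032592)/1.065184 = 0.81105.
Radicand: p̂(1−p̂)/n + z²/(4n²) = 0.001689440 + 0.000196337 = 0.001885777.
Half-width = 2.326·√0.001885777/1.065184 = 0.09483.
Interval: 0.81105 ± 0.09483 → (0.7162, 0.9059).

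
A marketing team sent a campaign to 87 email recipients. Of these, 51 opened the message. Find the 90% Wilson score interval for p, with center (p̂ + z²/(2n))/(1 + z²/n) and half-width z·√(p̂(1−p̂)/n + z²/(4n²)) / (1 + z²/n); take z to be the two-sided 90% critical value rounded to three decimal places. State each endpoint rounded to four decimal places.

Here p̂ = 51/87 = 0.58621 and z = 1.645 (z² = 2.706025).
1 + z²/n = 1.031104.
Center = (0.58621 + 0.015552)/1.031104 = 0.58361.
Radicand: p̂(1−p̂)/n + z²/(4n²) = 0.002788142 + 0.000089379 = 0.002877521.
Half-width = 1.645·√0.002877521/1.031104 = 0.08558.
Interval: 0.58361 ± 0.08558 → (0.4980, 0.6692).

(0.4980, 0.6692)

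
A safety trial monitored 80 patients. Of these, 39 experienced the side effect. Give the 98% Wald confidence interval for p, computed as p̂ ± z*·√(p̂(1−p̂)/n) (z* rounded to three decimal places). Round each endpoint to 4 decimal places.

(0.3575, 0.6175)

With x = 39 successes in n = 80, p̂ = 0.48750.
Standard error of p̂: √(0.249844/80) = √0.003123047 = 0.055884.
For 98% confidence, z* = 2.326.
Margin of error: 2.326 × 0.055884 = 0.12999.
CI: 0.48750 ± 0.12999 = (0.3575, 0.6175).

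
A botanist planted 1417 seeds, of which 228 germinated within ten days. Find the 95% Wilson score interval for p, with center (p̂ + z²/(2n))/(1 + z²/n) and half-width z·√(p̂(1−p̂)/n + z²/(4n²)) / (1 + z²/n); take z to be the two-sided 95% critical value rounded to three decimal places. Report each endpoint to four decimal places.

(0.1427, 0.1809)

p̂ = 228/1417 = 0.16090; z = 1.960, so z² = 3.841600.
1 + z²/n = 1.002711.
Center = (0.16090 + 0.001356)/1.002711 = 0.16182.
Radicand: p̂(1−p̂)/n + z²/(4n²) = 0.000095281 + 0.000000478 = 0.000095759.
Half-width = z·√(radicand)/denom = 1.960·0.009786/1.002711 = 0.01913.
So the interval runs from 0.1427 to 0.1809.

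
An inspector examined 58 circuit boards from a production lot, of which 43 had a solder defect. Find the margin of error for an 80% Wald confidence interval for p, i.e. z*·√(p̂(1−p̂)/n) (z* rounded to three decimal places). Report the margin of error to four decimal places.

ME = 0.0737

The sample proportion is 43/58 = 0.74138.
SE(p̂) = √(0.74138·0.25862/58) = 0.057496.
For 80% confidence, z* = 1.282.
ME = 1.282·0.057496 = 0.0737.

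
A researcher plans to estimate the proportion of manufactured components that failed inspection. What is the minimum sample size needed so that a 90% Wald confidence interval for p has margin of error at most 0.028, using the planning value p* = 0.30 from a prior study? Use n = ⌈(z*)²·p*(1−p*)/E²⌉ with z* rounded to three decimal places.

For 90% confidence, z* = 1.645.
p*(1−p*) = 0.30·0.70 = 0.2100.
Required n before rounding: 2.706025 × 0.2100 / 0.028² = 724.828.
⌈724.828⌉ = 725.

n = 725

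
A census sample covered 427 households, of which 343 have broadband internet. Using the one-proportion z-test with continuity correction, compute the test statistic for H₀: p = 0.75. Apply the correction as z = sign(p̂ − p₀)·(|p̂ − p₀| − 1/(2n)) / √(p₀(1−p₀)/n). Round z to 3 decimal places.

p̂ = 343/427 = 0.80328. p̂ − p₀ = 0.053279.
1/(2n) = 0.001171.
Corrected numerator: |0.053279| − 0.001171 = 0.052108.
Null standard error: √(0.75·0.25/427) = √0.000439110 = 0.020955.
z = +0.052108/0.020955 = 2.487.

z = 2.487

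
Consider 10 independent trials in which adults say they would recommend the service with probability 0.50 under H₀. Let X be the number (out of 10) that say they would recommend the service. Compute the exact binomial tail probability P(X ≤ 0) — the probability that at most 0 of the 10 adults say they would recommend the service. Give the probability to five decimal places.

X ~ Binomial(n=10, p=0.50).
P(X ≤ 0) = C(10,0)·0.50^0·0.50^10.
= 0.000977 = 0.00098.

P = 0.00098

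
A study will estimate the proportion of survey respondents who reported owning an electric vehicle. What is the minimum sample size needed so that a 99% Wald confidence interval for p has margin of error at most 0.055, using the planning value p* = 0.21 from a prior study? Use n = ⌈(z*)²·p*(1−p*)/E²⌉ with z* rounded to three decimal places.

n = 364

For 99% confidence, z* = 2.576.
p*(1−p*) = 0.21·0.79 = 0.1659.
Required n before rounding: 6.635776 × 0.1659 / 0.055² = 363.926.
Rounding up, n = 364.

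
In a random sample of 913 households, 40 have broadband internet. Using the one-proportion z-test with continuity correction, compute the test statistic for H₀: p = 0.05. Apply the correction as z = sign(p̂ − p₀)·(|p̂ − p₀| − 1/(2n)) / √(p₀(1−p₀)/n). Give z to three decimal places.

With x = 40 successes in n = 913, p̂ = 0.04381. p̂ − p₀ = -0.006188.
1/(2n) = 0.000548.
Corrected numerator: |-0.006188| − 0.000548 = 0.005640.
SE₀ = √(0.05·0.95/913) = 0.007213.
z = (−)0.005640/0.007213 = -0.782.

z = -0.782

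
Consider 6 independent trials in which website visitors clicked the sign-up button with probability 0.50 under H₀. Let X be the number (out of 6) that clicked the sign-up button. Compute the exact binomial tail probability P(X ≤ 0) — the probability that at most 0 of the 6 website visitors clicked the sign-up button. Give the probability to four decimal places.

P = 0.0156

X is binomial with n = 6 and p = 0.50.
P(X ≤ 0) = C(6,0)·0.50^0·0.50^6.
= 0.015625 = 0.0156.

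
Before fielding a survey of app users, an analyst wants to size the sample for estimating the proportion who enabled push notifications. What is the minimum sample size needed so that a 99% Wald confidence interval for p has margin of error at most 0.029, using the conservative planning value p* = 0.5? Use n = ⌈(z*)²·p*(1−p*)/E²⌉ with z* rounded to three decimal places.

n = 1973

The 99% critical value is z* = 2.576.
p*(1−p*) = 0.50·0.50 = 0.2500.
Required n before rounding: 6.635776 × 0.2500 / 0.029² = 1972.585.
Rounding up, n = 1973.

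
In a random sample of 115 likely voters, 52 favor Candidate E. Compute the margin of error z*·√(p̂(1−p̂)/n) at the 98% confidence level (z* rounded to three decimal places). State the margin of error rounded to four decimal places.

p̂ = 52/115 = 0.45217.
SE = √(p̂(1−p̂)/n) = √(0.247713/115) = 0.046411.
z* = 2.326 at the 98% level.
Margin of error = z*·SE = 2.326 × 0.046411 = 0.1080.

ME = 0.1080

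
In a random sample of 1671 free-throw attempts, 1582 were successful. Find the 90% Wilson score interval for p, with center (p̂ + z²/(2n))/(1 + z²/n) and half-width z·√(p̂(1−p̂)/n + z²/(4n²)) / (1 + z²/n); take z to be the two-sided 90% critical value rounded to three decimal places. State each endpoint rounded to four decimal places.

Here p̂ = 1582/1671 = 0.94674 and z = 1.645 (z² = 2.706025).
Denominator 1 + z²/n = 1 + 2.706025/1671 = 1.001619.
Center = (0.94674 + 0.000810)/1.001619 = 0.94602.
Radicand: p̂(1−p̂)/n + z²/(4n²) = 0.000030176 + 0.000000242 = 0.000030418.
Half-width = 1.645·√0.000030418/1.001619 = 0.00906.
CI: 0.94602 ± 0.00906 = (0.9370, 0.9551).

(0.9370, 0.9551)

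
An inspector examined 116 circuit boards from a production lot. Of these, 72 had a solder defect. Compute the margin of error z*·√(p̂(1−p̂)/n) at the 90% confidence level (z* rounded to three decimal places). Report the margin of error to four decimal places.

With x = 72 successes in n = 116, p̂ = 0.62069.
SE = √(p̂(1−p̂)/n) = √(0.235434/116) = 0.045051.
The 90% critical value is z* = 1.645.
Margin of error = z*·SE = 1.645 × 0.045051 = 0.0741.

ME = 0.0741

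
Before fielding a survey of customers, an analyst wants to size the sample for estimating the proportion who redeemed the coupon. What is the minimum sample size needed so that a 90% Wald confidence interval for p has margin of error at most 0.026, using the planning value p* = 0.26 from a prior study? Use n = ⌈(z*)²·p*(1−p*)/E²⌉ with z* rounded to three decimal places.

n = 771

z* = 1.645 at the 90% level.
p*(1−p*) = 0.1924.
Required n before rounding: 2.706025 × 0.1924 / 0.026² = 770.176.
⌈770.176⌉ = 771.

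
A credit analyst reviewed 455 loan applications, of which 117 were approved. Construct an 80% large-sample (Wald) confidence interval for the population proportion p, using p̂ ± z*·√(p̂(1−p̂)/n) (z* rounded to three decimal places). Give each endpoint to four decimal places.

Sample proportion p̂ = 117/455 = 0.25714.
Standard error of p̂: √(0.191020/455) = √0.000419825 = 0.020490.
z* = 1.282 at the 80% level.
Margin = 1.282·0.020490 = 0.02627.
So the interval runs from 0.2309 to 0.2834.

(0.2309, 0.2834)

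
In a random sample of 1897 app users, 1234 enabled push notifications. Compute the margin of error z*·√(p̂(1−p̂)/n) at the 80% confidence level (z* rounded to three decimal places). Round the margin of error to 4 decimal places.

With x = 1234 successes in n = 1897, p̂ = 0.65050.
SE(p̂) = √(0.65050·0.34950/1897) = 0.010947.
z* = 1.282 at the 80% level.
ME = 1.282·0.010947 = 0.0140.

ME = 0.0140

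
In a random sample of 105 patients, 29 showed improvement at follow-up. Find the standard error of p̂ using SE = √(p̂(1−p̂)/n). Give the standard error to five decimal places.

p̂ = 29/105 = 0.27619.
p̂(1−p̂) = 0.199909.
SE = √(0.199909/105) = √0.001903895 = 0.04363.

SE = 0.04363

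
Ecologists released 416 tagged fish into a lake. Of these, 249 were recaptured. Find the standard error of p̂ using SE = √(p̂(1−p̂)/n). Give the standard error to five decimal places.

With x = 249 successes in n = 416, p̂ = 0.59856.
p̂(1−p̂) = 0.59856·0.40144 = 0.240286.
SE = √(0.240286/416) = 0.02403.

SE = 0.02403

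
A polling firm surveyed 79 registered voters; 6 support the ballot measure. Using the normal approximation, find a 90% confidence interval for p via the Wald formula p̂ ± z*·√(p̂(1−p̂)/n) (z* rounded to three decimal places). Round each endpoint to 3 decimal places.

Sample proportion p̂ = 6/79 = 0.07595.
Standard error of p̂: √(0.070181/79) = √0.000888368 = 0.029806.
The 90% critical value is z* = 1.645.
Margin = 1.645·0.029806 = 0.04903.
Interval: 0.07595 ± 0.04903 → (0.027, 0.125).

(0.027, 0.125)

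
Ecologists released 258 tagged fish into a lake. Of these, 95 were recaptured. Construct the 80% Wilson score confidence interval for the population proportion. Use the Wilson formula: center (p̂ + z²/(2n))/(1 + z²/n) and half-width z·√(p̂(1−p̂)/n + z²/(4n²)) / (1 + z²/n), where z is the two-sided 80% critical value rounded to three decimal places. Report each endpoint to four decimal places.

(0.3307, 0.4074)

Here p̂ = 95/258 = 0.36822 and z = 1.282 (z² = 1.643524).
1 + z²/n = 1.006370.
Center = (0.36822 + 0.003185)/1.006370 = 0.36905.
Radicand: p̂(1−p̂)/n + z²/(4n²) = 0.000901679 + 0.000006173 = 0.000907852.
Half-width = z·√(radicand)/denom = 1.282·0.030131/1.006370 = 0.03838.
Interval: 0.36905 ± 0.03838 → (0.3307, 0.4074).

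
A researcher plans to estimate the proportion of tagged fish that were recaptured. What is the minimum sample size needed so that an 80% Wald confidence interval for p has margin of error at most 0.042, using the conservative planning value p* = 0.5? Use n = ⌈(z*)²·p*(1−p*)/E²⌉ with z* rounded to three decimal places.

For 80% confidence, z* = 1.282.
p*(1−p*) = 0.50·0.50 = 0.2500.
(z*)²·p*(1−p*)/E² = 1.643524·0.2500/0.001764 = 232.926.
⌈232.926⌉ = 233.

n = 233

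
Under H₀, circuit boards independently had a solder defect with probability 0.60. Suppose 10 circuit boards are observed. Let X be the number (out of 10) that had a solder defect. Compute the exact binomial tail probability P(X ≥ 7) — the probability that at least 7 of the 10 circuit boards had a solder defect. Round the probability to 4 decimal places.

X ~ Binomial(n=10, p=0.60).
P(X ≥ 7) = C(10,7)·0.60^7·0.40^3 + C(10,8)·0.60^8·0.40^2 + C(10,9)·0.60^9·0.40^1 + C(10,10)·0.60^10·0.40^0.
= 0.214991 + 0.120932 + 0.040311 + 0.006047 = 0.3823.

P = 0.3823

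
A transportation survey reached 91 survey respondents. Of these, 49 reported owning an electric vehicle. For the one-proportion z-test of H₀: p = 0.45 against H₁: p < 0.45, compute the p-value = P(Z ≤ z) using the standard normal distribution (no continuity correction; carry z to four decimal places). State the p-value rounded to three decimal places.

With x = 49 successes in n = 91, p̂ = 0.53846.
SE₀ = √(0.45·0.55/91) = 0.052152.
z = (p̂ − p₀)/SE = (49/91 − 0.45)/0.052152 ≈ 1.6962.
p-value = P(Z ≤ z) with z = 1.6962 → 0.955.

p-value = 0.955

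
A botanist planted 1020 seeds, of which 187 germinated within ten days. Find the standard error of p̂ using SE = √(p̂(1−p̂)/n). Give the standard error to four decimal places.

Sample proportion p̂ = 187/1020 = 0.18333.
p̂(1−p̂) = 0.149720.
Dividing by n and taking the root: √0.000146784 = 0.0121.

SE = 0.0121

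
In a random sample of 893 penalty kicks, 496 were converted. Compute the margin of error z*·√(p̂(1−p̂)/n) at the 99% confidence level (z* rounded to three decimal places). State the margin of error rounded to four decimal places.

Sample proportion p̂ = 496/893 = 0.55543.
SE = √(p̂(1−p̂)/n) = √(0.246927/893) = 0.016629.
For 99% confidence, z* = 2.576.
Margin of error = z*·SE = 2.576 × 0.016629 = 0.0428.

ME = 0.0428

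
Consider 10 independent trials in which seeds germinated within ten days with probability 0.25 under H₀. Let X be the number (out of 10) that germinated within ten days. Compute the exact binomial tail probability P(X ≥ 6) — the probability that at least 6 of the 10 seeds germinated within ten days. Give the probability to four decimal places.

X is binomial with n = 10 and p = 0.25.
P(X ≥ 6) = Σ_{j=6}^{10} C(10,j)·0.25^j·0.75^{10−j}.
= 0.016222 + 0.003090 + 0.000386 + 0.000029 + 0.000001 = 0.0197.

P = 0.0197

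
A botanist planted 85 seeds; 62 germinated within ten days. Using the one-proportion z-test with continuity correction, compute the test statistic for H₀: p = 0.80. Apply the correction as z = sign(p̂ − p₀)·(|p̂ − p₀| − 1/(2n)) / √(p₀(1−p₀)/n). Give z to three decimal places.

z = -1.491

Sample proportion p̂ = 62/85 = 0.72941. p̂ − p₀ = -0.070588.
Continuity correction 1/(2n) = 1/170 = 0.005882.
Corrected numerator: |-0.070588| − 0.005882 = 0.064706.
Under H₀, SE = √(p₀(1−p₀)/n) = √(0.80·0.20/85) = √0.001882353 = 0.043386.
z = −0.064706/0.043386 = -1.491.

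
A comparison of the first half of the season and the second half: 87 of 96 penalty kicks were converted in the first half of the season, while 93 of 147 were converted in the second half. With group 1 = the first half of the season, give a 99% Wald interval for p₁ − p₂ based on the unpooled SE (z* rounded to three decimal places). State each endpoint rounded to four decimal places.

(0.1457, 0.4015)

p̂₁ = 87/96 = 0.90625, p̂₂ = 93/147 = 0.63265; p̂₁ − p̂₂ = 0.27360.
Unpooled SE = √(p̂₁(1−p̂₁)/n₁ + p̂₂(1−p̂₂)/n₂) = √(0.000885010 + 0.001580974) = 0.049659.
For 99% confidence, z* = 2.576. Margin = 2.576·0.049659 = 0.12792.
Interval: 0.27360 ± 0.12792 → (0.1457, 0.4015).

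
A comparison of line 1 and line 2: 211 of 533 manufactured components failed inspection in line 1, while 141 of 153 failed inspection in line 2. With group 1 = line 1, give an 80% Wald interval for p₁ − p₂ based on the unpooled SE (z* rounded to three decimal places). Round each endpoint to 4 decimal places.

(-0.5646, -0.4868)

p̂₁ = 211/533 = 0.39587, p̂₂ = 141/153 = 0.92157; p̂₁ − p̂₂ = -0.52570.
Unpooled SE = √(p̂₁(1−p̂₁)/n₁ + p̂₂(1−p̂₂)/n₂) = √(0.000448701 + 0.000472418) = 0.030350.
For 80% confidence, z* = 1.282. Margin = 1.282·0.030350 = 0.03891.
CI: -0.52570 ± 0.03891 = (-0.5646, -0.4868).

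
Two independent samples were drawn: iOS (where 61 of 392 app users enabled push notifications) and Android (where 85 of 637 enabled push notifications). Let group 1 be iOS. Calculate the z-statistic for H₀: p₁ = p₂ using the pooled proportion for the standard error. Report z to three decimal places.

p̂₁ = 61/392 = 0.15561, p̂₂ = 85/637 = 0.13344.
Pooled p̂ = (61+85)/(392+637) = 146/1029 = 0.14189.
SE = √[p̂(1−p̂)(1/n₁+1/n₂)] = √[0.14189·0.85811·(1/392+1/637)] ≈ 0.022399.
z = 0.02217/0.022399 = 0.990.

z = 0.990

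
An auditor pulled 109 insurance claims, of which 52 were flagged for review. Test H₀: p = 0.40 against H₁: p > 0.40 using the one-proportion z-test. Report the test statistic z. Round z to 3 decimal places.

p̂ = 52/109 = 0.47706.
Under H₀, SE = √(p₀(1−p₀)/n) = √(0.40·0.60/109) = √0.002201835 = 0.046924.
z = (0.47706 − 0.40)/0.046924 = 0.07706/0.046924 = 1.642.

z = 1.642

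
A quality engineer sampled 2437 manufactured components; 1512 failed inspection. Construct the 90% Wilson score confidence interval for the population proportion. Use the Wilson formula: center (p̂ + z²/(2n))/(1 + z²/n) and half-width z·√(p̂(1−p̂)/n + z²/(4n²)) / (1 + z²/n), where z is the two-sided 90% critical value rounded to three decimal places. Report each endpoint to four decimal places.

(0.6041, 0.6365)

p̂ = 1512/2437 = 0.62043; z = 1.645, so z² = 2.706025.
1 + z²/n = 1.001110.
Adjusted center: (0.62043 + z²/(2n))/1.001110 = 0.62030.
Radicand: p̂(1−p̂)/n + z²/(4n²) = 0.000096633 + 0.000000114 = 0.000096747.
Half-width = 1.645·√0.000096747/1.001110 = 0.01616.
So the interval runs from 0.6041 to 0.6365.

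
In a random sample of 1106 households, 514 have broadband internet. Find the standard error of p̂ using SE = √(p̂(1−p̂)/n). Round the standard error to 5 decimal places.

SE = 0.01500

With x = 514 successes in n = 1106, p̂ = 0.46474.
p̂(1−p̂) = 0.248757.
SE = √(0.248757/1106) = 0.01500.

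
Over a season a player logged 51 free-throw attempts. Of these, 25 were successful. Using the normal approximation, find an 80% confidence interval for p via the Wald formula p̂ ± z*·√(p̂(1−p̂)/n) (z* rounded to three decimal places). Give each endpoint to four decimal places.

(0.4005, 0.5799)

With x = 25 successes in n = 51, p̂ = 0.49020.
SE = √(p̂(1−p̂)/n) = √(0.249904/51) = 0.070001.
The 80% critical value is z* = 1.282.
Margin of error: 1.282 × 0.070001 = 0.08974.
Interval: 0.49020 ± 0.08974 → (0.4005, 0.5799).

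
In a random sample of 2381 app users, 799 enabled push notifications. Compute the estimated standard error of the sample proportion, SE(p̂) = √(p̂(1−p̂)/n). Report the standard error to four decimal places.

SE = 0.0097

p̂ = 799/2381 = 0.33557.
p̂(1−p̂) = 0.222963.
SE = √(0.222963/2381) = 0.0097.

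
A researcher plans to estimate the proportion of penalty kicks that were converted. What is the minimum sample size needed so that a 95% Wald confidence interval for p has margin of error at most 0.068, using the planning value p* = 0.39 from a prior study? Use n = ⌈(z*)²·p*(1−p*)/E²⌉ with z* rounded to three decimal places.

z* = 1.960 at the 95% level.
p*(1−p*) = 0.39·0.61 = 0.2379.
Required n before rounding: 3.841600 × 0.2379 / 0.068² = 197.646.
⌈197.646⌉ = 198.

n = 198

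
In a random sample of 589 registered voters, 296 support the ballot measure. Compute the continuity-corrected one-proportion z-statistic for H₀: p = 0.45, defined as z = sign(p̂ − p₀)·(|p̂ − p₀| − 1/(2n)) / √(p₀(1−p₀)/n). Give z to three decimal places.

The sample proportion is 296/589 = 0.50255. p̂ − p₀ = 0.052547.
Continuity correction 1/(2n) = 1/1178 = 0.000849.
Corrected numerator: |0.052547| − 0.000849 = 0.051698.
Under H₀, SE = √(p₀(1−p₀)/n) = √(0.45·0.55/589) = √0.000420204 = 0.020499.
z = (+)0.051698/0.020499 = 2.522.

z = 2.522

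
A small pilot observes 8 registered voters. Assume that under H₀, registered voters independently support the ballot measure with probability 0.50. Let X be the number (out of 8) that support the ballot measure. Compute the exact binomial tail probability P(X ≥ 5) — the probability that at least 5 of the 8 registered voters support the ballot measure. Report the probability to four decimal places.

X ~ Binomial(n=8, p=0.50).
P(X ≥ 5) = C(8,5)·0.50^5·0.50^3 + C(8,6)·0.50^6·0.50^2 + C(8,7)·0.50^7·0.50^1 + C(8,8)·0.50^8·0.50^0.
= 0.218750 + 0.109375 + 0.031250 + 0.003906 = 0.3633.

P = 0.3633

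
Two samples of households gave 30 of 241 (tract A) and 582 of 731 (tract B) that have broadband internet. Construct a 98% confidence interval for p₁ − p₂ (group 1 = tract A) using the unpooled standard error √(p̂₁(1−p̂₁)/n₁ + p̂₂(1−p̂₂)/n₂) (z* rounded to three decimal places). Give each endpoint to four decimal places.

p̂₁ = 0.12448, p̂₂ = 0.79617, so the observed difference is -0.67169.
SE = √(0.000452223 + 0.000222002) = √0.000674225 = 0.025966.
For 98% confidence, z* = 2.326. Margin of error = 0.06040.
So the interval runs from -0.7321 to -0.6113.

(-0.7321, -0.6113)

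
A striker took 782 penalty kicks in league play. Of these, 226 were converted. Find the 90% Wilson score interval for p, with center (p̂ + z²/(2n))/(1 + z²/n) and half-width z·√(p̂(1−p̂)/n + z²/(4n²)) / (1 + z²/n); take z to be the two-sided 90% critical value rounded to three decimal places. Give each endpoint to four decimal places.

p̂ = 226/782 = 0.28900; z = 1.645, so z² = 2.706025.
Denominator 1 + z²/n = 1 + 2.706025/782 = 1.003460.
Center = (0.28900 + 0.001730)/1.003460 = 0.28973.
Radicand: p̂(1−p̂)/n + z²/(4n²) = 0.000262762 + 0.000001106 = 0.000263868.
Half-width = z·√(radicand)/denom = 1.645·0.016244/1.003460 = 0.02663.
CI: 0.28973 ± 0.02663 = (0.2631, 0.3164).

(0.2631, 0.3164)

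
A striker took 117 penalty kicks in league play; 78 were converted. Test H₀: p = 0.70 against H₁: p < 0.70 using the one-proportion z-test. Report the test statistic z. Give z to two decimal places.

z = -0.79

With x = 78 successes in n = 117, p̂ = 0.66667.
Null standard error: √(0.70·0.30/117) = √0.001794872 = 0.042366.
z = (0.66667 − 0.70)/0.042366 = -0.03333/0.042366 = -0.79.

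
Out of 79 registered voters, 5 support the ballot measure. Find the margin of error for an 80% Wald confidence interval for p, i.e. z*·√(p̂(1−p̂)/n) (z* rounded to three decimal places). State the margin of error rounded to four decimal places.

p̂ = 5/79 = 0.06329.
SE(p̂) = √(0.06329·0.93671/79) = 0.027394.
z* = 1.282 at the 80% level.
So ME = 0.0351.

ME = 0.0351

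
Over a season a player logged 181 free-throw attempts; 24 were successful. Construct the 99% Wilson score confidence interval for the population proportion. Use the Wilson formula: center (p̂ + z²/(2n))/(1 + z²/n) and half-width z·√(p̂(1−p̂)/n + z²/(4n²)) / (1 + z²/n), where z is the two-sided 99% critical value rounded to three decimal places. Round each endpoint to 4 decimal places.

p̂ = 24/181 = 0.13260; z = 2.576, so z² = 6.635776.
Denominator 1 + z²/n = 1 + 6.635776/181 = 1.036662.
Center = (0.13260 + 0.018331)/1.036662 = 0.14559.
Radicand: p̂(1−p̂)/n + z²/(4n²) = 0.000635441 + 0.000050638 = 0.000686079.
Half-width = z·√(radicand)/denom = 2.576·0.026193/1.036662 = 0.06509.
Interval: 0.14559 ± 0.06509 → (0.0805, 0.2107).

(0.0805, 0.2107)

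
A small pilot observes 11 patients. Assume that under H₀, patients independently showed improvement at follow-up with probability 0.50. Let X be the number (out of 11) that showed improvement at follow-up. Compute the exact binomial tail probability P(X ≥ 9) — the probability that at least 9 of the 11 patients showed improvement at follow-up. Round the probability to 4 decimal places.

X ~ Binomial(n=11, p=0.50).
P(X ≥ 9) = C(11,9)·0.50^9·0.50^2 + C(11,10)·0.50^10·0.50^1 + C(11,11)·0.50^11·0.50^0.
= 0.026855 + 0.005371 + 0.000488 = 0.0327.

P = 0.0327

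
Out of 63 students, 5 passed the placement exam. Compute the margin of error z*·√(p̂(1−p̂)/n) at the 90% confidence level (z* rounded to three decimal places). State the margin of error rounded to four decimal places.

Sample proportion p̂ = 5/63 = 0.07937.
Standard error of p̂: √(0.073066/63) = √0.001159782 = 0.034056.
For 90% confidence, z* = 1.645.
ME = 1.645·0.034056 = 0.0560.

ME = 0.0560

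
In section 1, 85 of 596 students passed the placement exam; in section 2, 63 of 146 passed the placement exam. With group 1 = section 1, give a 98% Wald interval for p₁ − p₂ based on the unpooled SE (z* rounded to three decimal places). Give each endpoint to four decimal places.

(-0.3899, -0.1879)

p̂₁ = 85/596 = 0.14262, p̂₂ = 63/146 = 0.43151; p̂₁ − p̂₂ = -0.28889.
SE = √(0.000205164 + 0.001680196) = √0.001885360 = 0.043421.
The 98% critical value is z* = 2.326. Margin of error = 0.10100.
Interval: -0.28889 ± 0.10100 → (-0.3899, -0.1879).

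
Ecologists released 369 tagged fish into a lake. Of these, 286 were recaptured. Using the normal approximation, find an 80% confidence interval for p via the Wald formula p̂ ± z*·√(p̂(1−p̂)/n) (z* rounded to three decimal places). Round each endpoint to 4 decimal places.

p̂ = 286/369 = 0.77507.
SE(p̂) = √(0.77507·0.22493/369) = 0.021736.
The 80% critical value is z* = 1.282.
Margin of error: 1.282 × 0.021736 = 0.02787.
CI: 0.77507 ± 0.02787 = (0.7472, 0.8029).

(0.7472, 0.8029)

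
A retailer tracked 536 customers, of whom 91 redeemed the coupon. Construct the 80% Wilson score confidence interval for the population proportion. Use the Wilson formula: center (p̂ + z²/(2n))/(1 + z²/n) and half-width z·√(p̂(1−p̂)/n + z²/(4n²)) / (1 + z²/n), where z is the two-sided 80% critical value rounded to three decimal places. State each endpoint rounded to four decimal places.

p̂ = 91/536 = 0.16978; z = 1.282, so z² = 1.643524.
Denominator 1 + z²/n = 1 + 1.643524/536 = 1.003066.
Adjusted center: (0.16978 + z²/(2n))/1.003066 = 0.17079.
Radicand: p̂(1−p̂)/n + z²/(4n²) = 0.000262971 + 0.000001430 = 0.000264401.
Half-width = 1.282·√0.000264401/1.003066 = 0.02078.
Interval: 0.17079 ± 0.02078 → (0.1500, 0.1916).

(0.1500, 0.1916)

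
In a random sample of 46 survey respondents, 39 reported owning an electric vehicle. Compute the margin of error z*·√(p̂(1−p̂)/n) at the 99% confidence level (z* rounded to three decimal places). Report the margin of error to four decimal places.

ME = 0.1364

Sample proportion p̂ = 39/46 = 0.84783.
SE = √(p̂(1−p̂)/n) = √(0.129017/46) = 0.052960.
z* = 2.576 at the 99% level.
Margin of error = z*·SE = 2.576 × 0.052960 = 0.1364.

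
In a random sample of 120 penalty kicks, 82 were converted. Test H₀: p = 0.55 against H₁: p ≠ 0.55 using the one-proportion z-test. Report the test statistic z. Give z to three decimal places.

z = 2.936

With x = 82 successes in n = 120, p̂ = 0.68333.
Null standard error: √(0.55·0.45/120) = √0.002062500 = 0.045415.
z = (0.68333 − 0.55)/0.045415 = 0.13333/0.045415 = 2.936.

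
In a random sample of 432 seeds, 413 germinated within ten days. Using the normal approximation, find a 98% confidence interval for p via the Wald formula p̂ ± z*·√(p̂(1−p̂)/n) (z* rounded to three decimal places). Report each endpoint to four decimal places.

The sample proportion is 413/432 = 0.95602.
Standard error of p̂: √(0.042047/432) = √0.000097331 = 0.009866.
The 98% critical value is z* = 2.326.
Margin of error: 2.326 × 0.009866 = 0.02295.
So the interval runs from 0.9331 to 0.9790.

(0.9331, 0.9790)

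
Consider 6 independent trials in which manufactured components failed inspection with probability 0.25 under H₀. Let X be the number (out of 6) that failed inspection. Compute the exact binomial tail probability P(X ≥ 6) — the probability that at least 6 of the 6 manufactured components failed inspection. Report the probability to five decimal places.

X is binomial with n = 6 and p = 0.25.
P(X ≥ 6) = C(6,6)·0.25^6·0.75^0.
= 0.000244 = 0.00024.

P = 0.00024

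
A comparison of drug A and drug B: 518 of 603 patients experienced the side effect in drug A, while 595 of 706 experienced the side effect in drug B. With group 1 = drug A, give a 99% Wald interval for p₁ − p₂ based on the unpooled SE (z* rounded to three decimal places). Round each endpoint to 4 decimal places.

p̂₁ = 0.85904, p̂₂ = 0.84278, so the observed difference is 0.01626.
SE = √(0.000200815 + 0.000187683) = √0.000388498 = 0.019710.
For 99% confidence, z* = 2.576. Margin of error = 0.05077.
CI: 0.01626 ± 0.05077 = (-0.0345, 0.0670).

(-0.0345, 0.0670)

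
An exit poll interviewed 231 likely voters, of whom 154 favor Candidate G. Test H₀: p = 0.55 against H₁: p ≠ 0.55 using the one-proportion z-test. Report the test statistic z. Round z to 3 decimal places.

z = 3.564

The sample proportion is 154/231 = 0.66667.
Under H₀, SE = √(p₀(1−p₀)/n) = √(0.55·0.45/231) = √0.001071429 = 0.032733.
Test statistic: z = 0.11667/0.032733 = 3.564.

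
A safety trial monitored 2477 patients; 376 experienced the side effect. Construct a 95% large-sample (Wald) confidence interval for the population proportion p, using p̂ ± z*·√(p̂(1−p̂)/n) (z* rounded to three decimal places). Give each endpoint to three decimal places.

The sample proportion is 376/2477 = 0.15180.
SE = √(p̂(1−p̂)/n) = √(0.128754/2477) = 0.007210.
The 95% critical value is z* = 1.960.
Margin = 1.960·0.007210 = 0.01413.
So the interval runs from 0.138 to 0.166.

(0.138, 0.166)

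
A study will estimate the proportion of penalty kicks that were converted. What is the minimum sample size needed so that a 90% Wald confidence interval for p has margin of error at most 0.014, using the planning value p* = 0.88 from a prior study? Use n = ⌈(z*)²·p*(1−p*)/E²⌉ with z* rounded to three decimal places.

For 90% confidence, z* = 1.645.
p*(1−p*) = 0.88·0.12 = 0.1056.
Required n before rounding: 2.706025 × 0.1056 / 0.014² = 1457.940.
⌈1457.940⌉ = 1458.

n = 1458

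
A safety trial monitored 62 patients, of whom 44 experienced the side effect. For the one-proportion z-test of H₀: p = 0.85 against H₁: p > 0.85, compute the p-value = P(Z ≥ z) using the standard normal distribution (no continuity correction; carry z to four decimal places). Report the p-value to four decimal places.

The sample proportion is 44/62 = 0.70968.
SE₀ = √(0.85·0.15/62) = 0.045348.
z = (p̂ − p₀)/SE = (44/62 − 0.85)/0.045348 ≈ -3.0943.
p-value = P(Z ≥ z) with z = -3.0943 → 0.9990.

p-value = 0.9990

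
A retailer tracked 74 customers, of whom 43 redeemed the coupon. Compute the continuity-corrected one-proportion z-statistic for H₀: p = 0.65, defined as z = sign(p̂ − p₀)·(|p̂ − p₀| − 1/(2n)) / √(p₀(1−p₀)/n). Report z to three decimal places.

z = -1.121

Sample proportion p̂ = 43/74 = 0.58108. p̂ − p₀ = -0.068919.
1/(2n) = 0.006757.
Corrected numerator: |-0.068919| − 0.006757 = 0.062162.
Under H₀, SE = √(p₀(1−p₀)/n) = √(0.65·0.35/74) = √0.003074324 = 0.055447.
z = (−)0.062162/0.055447 = -1.121.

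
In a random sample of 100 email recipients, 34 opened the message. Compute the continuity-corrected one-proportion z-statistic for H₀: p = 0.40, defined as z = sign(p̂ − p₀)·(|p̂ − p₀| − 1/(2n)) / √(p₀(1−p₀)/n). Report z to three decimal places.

The sample proportion is 34/100 = 0.34000. p̂ − p₀ = -0.060000.
Continuity correction 1/(2n) = 1/200 = 0.005000.
Corrected numerator: |-0.060000| − 0.005000 = 0.055000.
Under H₀, SE = √(p₀(1−p₀)/n) = √(0.40·0.60/100) = √0.002400000 = 0.048990.
z = (−)0.055000/0.048990 = -1.123.

z = -1.123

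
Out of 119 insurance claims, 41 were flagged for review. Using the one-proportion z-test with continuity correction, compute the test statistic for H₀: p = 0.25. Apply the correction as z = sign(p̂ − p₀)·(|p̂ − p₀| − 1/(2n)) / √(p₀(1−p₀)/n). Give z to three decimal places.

z = 2.276

p̂ = 41/119 = 0.34454. p̂ − p₀ = 0.094538.
1/(2n) = 0.004202.
Corrected numerator: |0.094538| − 0.004202 = 0.090336.
Under H₀, SE = √(p₀(1−p₀)/n) = √(0.25·0.75/119) = √0.001575630 = 0.039694.
z = (+)0.090336/0.039694 = 2.276.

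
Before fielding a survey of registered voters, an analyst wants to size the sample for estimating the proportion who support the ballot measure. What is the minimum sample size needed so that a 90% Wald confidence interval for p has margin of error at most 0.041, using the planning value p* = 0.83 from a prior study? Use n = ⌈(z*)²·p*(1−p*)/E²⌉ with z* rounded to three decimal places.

n = 228

For 90% confidence, z* = 1.645.
p*(1−p*) = 0.83·0.17 = 0.1411.
(z*)²·p*(1−p*)/E² = 2.706025·0.1411/0.001681 = 227.139.
⌈227.139⌉ = 228.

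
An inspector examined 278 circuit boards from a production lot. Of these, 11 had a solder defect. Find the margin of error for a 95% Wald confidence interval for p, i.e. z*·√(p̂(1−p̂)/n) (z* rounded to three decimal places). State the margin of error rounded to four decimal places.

Sample proportion p̂ = 11/278 = 0.03957.
SE(p̂) = √(0.03957·0.96043/278) = 0.011692.
z* = 1.960 at the 95% level.
Margin of error = z*·SE = 1.960 × 0.011692 = 0.0229.

ME = 0.0229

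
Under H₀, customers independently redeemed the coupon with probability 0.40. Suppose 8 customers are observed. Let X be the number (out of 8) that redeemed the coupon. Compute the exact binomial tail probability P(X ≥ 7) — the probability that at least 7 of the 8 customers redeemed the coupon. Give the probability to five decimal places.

P = 0.00852

X ~ Binomial(n=8, p=0.40).
P(X ≥ 7) = C(8,7)·0.40^7·0.60^1 + C(8,8)·0.40^8·0.60^0.
= 0.007864 + 0.000655 = 0.00852.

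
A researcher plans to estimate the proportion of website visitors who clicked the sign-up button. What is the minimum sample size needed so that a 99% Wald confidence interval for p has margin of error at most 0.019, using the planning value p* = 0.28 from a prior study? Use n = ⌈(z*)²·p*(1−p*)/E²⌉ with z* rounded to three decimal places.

z* = 2.576 at the 99% level.
p*(1−p*) = 0.28·0.72 = 0.2016.
Required n before rounding: 6.635776 × 0.2016 / 0.019² = 3705.741.
Rounding up, n = 3706.

n = 3706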